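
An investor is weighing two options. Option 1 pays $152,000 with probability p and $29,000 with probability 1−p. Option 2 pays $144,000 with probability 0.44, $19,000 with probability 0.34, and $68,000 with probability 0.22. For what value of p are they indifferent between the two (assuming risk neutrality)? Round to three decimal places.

p = 0.453

EV(Option 2) = 0.44 × 144000 + 0.34 × 19000 + 0.22 × 68000 = 63360 + 6460 + 14960 = 84780
p·152000 + (1−p)·29000 = 84780
123000p + 29000 = 84780
p = (84780 − 29000) / 123000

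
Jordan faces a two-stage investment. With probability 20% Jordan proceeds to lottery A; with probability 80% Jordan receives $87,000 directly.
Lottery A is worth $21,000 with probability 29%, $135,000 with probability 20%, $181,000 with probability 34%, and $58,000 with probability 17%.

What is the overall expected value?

EV(A) = 0.29 × 21000 + 0.2 × 135000 + 0.34 × 181000 + 0.17 × 58000 = 6090 + 27000 + 61540 + 9860 = 104490
Branch B: 87000 (certain)
Overall = 0.2 × 104490 + 0.8 × 87000 = 20898 + 69600 = 90498

$90,498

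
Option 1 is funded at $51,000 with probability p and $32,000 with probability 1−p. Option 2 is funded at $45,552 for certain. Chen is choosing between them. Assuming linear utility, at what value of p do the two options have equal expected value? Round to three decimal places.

p = 0.713

p·51000 + (1−p)·32000 = 45552
19000p + 32000 = 45552
p = (45552 − 32000) / 19000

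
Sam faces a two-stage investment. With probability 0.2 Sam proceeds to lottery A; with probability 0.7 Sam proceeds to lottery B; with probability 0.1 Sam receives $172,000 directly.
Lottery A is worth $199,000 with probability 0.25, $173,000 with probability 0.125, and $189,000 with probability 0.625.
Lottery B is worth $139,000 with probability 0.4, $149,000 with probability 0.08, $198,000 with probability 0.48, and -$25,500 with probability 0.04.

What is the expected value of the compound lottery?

EV(A) = 0.25 × 199000 + 0.125 × 173000 + 0.625 × 189000 = 49750 + 21625 + 118125 = 189500
EV(B) = 0.4 × 139000 + 0.08 × 149000 + 0.48 × 198000 + 0.04 × (-25500) = 55600 + 11920 + 95040 − 1020 = 161540
Branch C: 172000 (certain)
Overall = 0.2 × 189500 + 0.7 × 161540 + 0.1 × 172000 = 37900 + 113078 + 17200 = 168178

$168,178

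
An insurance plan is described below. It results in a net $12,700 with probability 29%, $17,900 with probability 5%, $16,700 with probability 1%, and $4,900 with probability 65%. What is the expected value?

$7,930

EV = 0.29 × 12700 + 0.05 × 17900 + 0.01 × 16700 + 0.65 × 4900 = 3683 + 895 + 167 + 3185 = 7930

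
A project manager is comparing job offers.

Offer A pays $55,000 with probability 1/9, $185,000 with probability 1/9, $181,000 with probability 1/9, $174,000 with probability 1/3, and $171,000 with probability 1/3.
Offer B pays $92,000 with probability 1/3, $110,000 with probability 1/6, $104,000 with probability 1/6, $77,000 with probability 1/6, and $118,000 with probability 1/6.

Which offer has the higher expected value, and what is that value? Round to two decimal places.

Offer A ($161,777.78)

Offer A = 1/9 × 55000 + 1/9 × 185000 + 1/9 × 181000 + 1/3 × 174000 + 1/3 × 171000 = 6111.1111 + 20555.5556 + 20111.1111 + 58000 + 57000 = 161777.7778
Offer B = 1/3 × 92000 + 1/6 × 110000 + 1/6 × 104000 + 1/6 × 77000 + 1/6 × 118000 = 30666.6667 + 18333.3333 + 17333.3333 + 12833.3333 + 19666.6667 = 98833.3333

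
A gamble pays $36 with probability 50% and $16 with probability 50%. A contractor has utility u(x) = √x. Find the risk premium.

E[u] = 0.5·√36 + 0.5·√16 = 0.5·6 + 0.5·4 = 5
CE = (5)² = 25
Risk premium = EV − CE = 26 − 25 = 1

$1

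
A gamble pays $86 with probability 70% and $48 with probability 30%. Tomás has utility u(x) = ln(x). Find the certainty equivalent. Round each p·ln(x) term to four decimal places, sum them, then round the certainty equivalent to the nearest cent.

$72.20

E[u] = 0.7·ln(86) + 0.3·ln(48) = 3.1180 + 1.1614 = 4.2794
CE = e^4.2794 ≈ 72.20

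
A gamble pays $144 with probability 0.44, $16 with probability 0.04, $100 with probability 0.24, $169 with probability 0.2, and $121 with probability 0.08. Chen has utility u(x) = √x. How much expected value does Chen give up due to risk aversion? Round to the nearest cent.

E[u] = 0.44·√144 + 0.04·√16 + 0.24·√100 + 0.2·√169 + 0.08·√121 = 0.44·12 + 0.04·4 + 0.24·10 + 0.2·13 + 0.08·11 = 11.32
CE = (11.32)² = 128.1424
Risk premium = EV − CE = 131.48 − 128.1424 = 3.3376

$3.34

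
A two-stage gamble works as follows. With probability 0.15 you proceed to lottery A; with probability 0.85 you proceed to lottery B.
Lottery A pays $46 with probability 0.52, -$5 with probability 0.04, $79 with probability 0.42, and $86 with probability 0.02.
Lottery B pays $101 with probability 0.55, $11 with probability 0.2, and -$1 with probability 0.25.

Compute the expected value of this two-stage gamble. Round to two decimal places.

$57.67

EV(A) = 0.52 × 46 + 0.04 × (-5) + 0.42 × 79 + 0.02 × 86 = 23.92 − 0.2 + 33.18 + 1.72 = 58.62
EV(B) = 0.55 × 101 + 0.2 × 11 + 0.25 × (-1) = 55.55 + 2.2 − 0.25 = 57.5
Overall = 0.15 × 58.62 + 0.85 × 57.5 = 8.793 + 48.875 = 57.668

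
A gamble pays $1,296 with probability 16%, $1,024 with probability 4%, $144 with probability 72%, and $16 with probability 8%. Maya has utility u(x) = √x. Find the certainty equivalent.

$256

E[u] = 0.16·√1296 + 0.04·√1024 + 0.72·√144 + 0.08·√16 = 0.16·36 + 0.04·32 + 0.72·12 + 0.08·4 = 16
CE = (16)² = 256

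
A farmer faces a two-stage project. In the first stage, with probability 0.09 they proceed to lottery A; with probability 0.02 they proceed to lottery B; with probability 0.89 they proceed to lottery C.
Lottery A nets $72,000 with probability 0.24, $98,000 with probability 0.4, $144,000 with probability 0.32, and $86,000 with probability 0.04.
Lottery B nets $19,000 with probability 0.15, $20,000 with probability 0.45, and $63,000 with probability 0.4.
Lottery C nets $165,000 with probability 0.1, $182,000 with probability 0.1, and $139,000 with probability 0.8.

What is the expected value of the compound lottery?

EV(A) = 0.24 × 72000 + 0.4 × 98000 + 0.32 × 144000 + 0.04 × 86000 = 17280 + 39200 + 46080 + 3440 = 106000
EV(B) = 0.15 × 19000 + 0.45 × 20000 + 0.4 × 63000 = 2850 + 9000 + 25200 = 37050
EV(C) = 0.1 × 165000 + 0.1 × 182000 + 0.8 × 139000 = 16500 + 18200 + 111200 = 145900
Overall = 0.09 × 106000 + 0.02 × 37050 + 0.89 × 145900 = 9540 + 741 + 129851 = 140132

$140,132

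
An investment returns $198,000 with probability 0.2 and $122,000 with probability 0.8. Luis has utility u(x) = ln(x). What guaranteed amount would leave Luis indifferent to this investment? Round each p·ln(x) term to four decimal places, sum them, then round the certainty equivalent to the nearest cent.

$134,403.27

E[u] = 0.2·ln(198000) + 0.8·ln(122000) = 2.4392 + 9.3694 = 11.8086
CE = e^11.8086 ≈ 134403.27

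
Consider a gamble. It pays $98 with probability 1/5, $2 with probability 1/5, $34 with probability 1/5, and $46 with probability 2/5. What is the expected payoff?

$45.20

EV = 1/5 × 98 + 1/5 × 2 + 1/5 × 34 + 2/5 × 46 = 19.6 + 0.4 + 6.8 + 18.4 = 45.2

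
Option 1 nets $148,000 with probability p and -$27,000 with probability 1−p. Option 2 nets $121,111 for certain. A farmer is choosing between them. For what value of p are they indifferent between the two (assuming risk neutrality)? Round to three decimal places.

p = 0.846

p·148000 + (1−p)·(-27000) = 121111
175000p − 27000 = 121111
p = (121111 + 27000) / 175000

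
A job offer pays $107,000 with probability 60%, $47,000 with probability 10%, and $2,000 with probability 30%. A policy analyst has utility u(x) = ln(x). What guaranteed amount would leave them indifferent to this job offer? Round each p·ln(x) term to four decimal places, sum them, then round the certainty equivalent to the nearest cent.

$29,866.72

E[u] = 0.6·ln(107000) + 0.1·ln(47000) + 0.3·ln(2000) = 6.9484 + 1.0758 + 2.2803 = 10.3045
CE = e^10.3045 ≈ 29866.72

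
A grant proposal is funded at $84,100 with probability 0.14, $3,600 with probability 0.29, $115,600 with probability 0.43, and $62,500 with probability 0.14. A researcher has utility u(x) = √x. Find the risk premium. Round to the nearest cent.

$14,059.36

E[u] = 0.14·√84100 + 0.29·√3600 + 0.43·√115600 + 0.14·√62500 = 0.14·290 + 0.29·60 + 0.43·340 + 0.14·250 = 239.2
CE = (239.2)² = 57216.64
Risk premium = EV − CE = 71276 − 57216.64 = 14059.36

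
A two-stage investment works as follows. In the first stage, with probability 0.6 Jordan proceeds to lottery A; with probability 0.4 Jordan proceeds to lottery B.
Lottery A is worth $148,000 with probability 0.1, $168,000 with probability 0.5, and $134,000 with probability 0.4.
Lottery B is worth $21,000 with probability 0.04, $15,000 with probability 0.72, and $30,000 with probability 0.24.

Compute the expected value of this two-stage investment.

EV(A) = 0.1 × 148000 + 0.5 × 168000 + 0.4 × 134000 = 14800 + 84000 + 53600 = 152400
EV(B) = 0.04 × 21000 + 0.72 × 15000 + 0.24 × 30000 = 840 + 10800 + 7200 = 18840
Overall = 0.6 × 152400 + 0.4 × 18840 = 91440 + 7536 = 98976

$98,976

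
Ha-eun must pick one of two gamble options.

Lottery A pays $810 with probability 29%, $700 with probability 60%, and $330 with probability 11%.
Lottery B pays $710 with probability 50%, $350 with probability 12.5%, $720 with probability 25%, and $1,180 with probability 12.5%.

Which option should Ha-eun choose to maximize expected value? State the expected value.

Lottery A = 0.29 × 810 + 0.6 × 700 + 0.11 × 330 = 234.9 + 420 + 36.3 = 691.2
Lottery B = 0.5 × 710 + 0.125 × 350 + 0.25 × 720 + 0.125 × 1180 = 355 + 43.75 + 180 + 147.5 = 726.25

Lottery B ($726.25)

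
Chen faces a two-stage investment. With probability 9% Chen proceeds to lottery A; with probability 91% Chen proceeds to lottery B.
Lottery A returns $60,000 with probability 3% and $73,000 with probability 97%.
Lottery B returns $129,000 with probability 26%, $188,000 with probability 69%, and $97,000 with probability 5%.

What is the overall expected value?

$159,515

EV(A) = 0.03 × 60000 + 0.97 × 73000 = 1800 + 70810 = 72610
EV(B) = 0.26 × 129000 + 0.69 × 188000 + 0.05 × 97000 = 33540 + 129720 + 4850 = 168110
Overall = 0.09 × 72610 + 0.91 × 168110 = 6534.9 + 152980.1 = 159515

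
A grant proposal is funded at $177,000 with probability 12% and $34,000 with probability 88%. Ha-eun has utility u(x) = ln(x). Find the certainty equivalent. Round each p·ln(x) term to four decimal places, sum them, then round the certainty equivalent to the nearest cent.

E[u] = 0.12·ln(177000) + 0.88·ln(34000) = 1.4501 + 9.1820 = 10.6321
CE = e^10.6321 ≈ 41444.07

$41,444.07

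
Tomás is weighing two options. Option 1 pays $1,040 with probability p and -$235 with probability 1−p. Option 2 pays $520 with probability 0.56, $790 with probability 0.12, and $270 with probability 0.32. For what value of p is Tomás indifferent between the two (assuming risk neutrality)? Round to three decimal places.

EV(Option 2) = 0.56 × 520 + 0.12 × 790 + 0.32 × 270 = 291.2 + 94.8 + 86.4 = 472.4
p·1040 + (1−p)·(-235) = 472.4
1275p − 235 = 472.4
p = (472.4 + 235) / 1275

p = 0.555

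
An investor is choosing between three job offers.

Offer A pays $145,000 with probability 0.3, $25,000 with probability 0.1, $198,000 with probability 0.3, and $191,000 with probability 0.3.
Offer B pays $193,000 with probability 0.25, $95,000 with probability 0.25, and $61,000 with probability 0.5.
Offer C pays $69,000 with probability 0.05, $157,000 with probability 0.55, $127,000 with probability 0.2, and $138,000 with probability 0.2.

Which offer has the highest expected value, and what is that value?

Offer A = 0.3 × 145000 + 0.1 × 25000 + 0.3 × 198000 + 0.3 × 191000 = 43500 + 2500 + 59400 + 57300 = 162700
Offer B = 0.25 × 193000 + 0.25 × 95000 + 0.5 × 61000 = 48250 + 23750 + 30500 = 102500
Offer C = 0.05 × 69000 + 0.55 × 157000 + 0.2 × 127000 + 0.2 × 138000 = 3450 + 86350 + 25400 + 27600 = 142800

Offer A ($162,700)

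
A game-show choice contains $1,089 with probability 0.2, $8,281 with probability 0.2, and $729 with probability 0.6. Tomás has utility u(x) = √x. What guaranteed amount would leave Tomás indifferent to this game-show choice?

E[u] = 0.2·√1089 + 0.2·√8281 + 0.6·√729 = 0.2·33 + 0.2·91 + 0.6·27 = 41
CE = (41)² = 1681

$1,681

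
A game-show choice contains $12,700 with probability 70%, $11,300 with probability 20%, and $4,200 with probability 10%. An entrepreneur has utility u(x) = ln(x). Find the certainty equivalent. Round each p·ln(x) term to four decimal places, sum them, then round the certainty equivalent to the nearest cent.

E[u] = 0.7·ln(12700) + 0.2·ln(11300) + 0.1·ln(4200) = 6.6146 + 1.8665 + 0.8343 = 9.3154
CE = e^9.3154 ≈ 11107.77

$11,107.77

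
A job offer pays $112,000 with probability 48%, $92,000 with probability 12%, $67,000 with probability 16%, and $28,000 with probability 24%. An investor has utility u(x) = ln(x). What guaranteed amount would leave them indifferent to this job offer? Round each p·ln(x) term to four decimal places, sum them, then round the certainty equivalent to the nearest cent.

$72,236.45

E[u] = 0.48·ln(112000) + 0.12·ln(92000) + 0.16·ln(67000) + 0.24·ln(28000) = 5.5806 + 1.3715 + 1.7780 + 2.4576 = 11.1877
CE = e^11.1877 ≈ 72236.45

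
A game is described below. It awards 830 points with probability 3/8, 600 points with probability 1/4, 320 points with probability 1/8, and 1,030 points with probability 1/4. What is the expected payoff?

EV = 3/8 × 830 + 1/4 × 600 + 1/8 × 320 + 1/4 × 1030 = 311.25 + 150 + 40 + 257.5 = 758.75

758.75 points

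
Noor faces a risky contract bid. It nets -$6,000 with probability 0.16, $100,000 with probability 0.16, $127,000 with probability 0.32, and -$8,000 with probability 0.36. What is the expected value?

EV = 0.16 × (-6000) + 0.16 × 100000 + 0.32 × 127000 + 0.36 × (-8000) = -960 + 16000 + 40640 − 2880 = 52800

$52,800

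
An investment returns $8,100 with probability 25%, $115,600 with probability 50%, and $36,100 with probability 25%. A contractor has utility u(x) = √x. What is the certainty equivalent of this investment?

E[u] = 0.25·√8100 + 0.5·√115600 + 0.25·√36100 = 0.25·90 + 0.5·340 + 0.25·190 = 240
CE = (240)² = 57600

$57,600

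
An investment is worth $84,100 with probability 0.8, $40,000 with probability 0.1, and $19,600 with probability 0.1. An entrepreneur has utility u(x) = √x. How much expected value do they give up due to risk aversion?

$2,484

E[u] = 0.8·√84100 + 0.1·√40000 + 0.1·√19600 = 0.8·290 + 0.1·200 + 0.1·140 = 266
CE = (266)² = 70756
Risk premium = EV − CE = 73240 − 70756 = 2484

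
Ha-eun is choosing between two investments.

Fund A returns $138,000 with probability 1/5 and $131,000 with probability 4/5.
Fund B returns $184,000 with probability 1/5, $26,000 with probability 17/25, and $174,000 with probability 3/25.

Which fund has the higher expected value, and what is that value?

Fund A = 1/5 × 138000 + 4/5 × 131000 = 27600 + 104800 = 132400
Fund B = 1/5 × 184000 + 17/25 × 26000 + 3/25 × 174000 = 36800 + 17680 + 20880 = 75360

Fund A ($132,400)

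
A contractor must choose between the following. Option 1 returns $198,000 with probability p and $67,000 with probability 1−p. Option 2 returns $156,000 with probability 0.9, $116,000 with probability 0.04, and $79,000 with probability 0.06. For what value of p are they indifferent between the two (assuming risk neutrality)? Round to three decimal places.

p = 0.632

EV(Option 2) = 0.9 × 156000 + 0.04 × 116000 + 0.06 × 79000 = 140400 + 4640 + 4740 = 149780
p·198000 + (1−p)·67000 = 149780
131000p + 67000 = 149780
p = (149780 − 67000) / 131000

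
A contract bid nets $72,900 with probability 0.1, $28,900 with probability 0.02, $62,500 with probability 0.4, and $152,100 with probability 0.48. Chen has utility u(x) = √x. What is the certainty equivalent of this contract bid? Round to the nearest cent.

E[u] = 0.1·√72900 + 0.02·√28900 + 0.4·√62500 + 0.48·√152100 = 0.1·270 + 0.02·170 + 0.4·250 + 0.48·390 = 317.6
CE = (317.6)² = 100869.76

$100,869.76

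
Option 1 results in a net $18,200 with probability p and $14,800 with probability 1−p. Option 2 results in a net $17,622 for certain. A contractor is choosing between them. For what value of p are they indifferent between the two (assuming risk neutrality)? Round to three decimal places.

p = 0.830

p·18200 + (1−p)·14800 = 17622
3400p + 14800 = 17622
p = (17622 − 14800) / 3400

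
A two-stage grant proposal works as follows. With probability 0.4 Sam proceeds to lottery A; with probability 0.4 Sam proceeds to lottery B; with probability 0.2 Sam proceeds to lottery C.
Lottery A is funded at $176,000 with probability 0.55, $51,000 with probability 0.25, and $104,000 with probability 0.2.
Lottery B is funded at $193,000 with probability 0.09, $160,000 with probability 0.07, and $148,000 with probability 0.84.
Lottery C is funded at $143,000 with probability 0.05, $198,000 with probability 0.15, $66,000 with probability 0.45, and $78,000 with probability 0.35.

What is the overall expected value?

EV(A) = 0.55 × 176000 + 0.25 × 51000 + 0.2 × 104000 = 96800 + 12750 + 20800 = 130350
EV(B) = 0.09 × 193000 + 0.07 × 160000 + 0.84 × 148000 = 17370 + 11200 + 124320 = 152890
EV(C) = 0.05 × 143000 + 0.15 × 198000 + 0.45 × 66000 + 0.35 × 78000 = 7150 + 29700 + 29700 + 27300 = 93850
Overall = 0.4 × 130350 + 0.4 × 152890 + 0.2 × 93850 = 52140 + 61156 + 18770 = 132066

$132,066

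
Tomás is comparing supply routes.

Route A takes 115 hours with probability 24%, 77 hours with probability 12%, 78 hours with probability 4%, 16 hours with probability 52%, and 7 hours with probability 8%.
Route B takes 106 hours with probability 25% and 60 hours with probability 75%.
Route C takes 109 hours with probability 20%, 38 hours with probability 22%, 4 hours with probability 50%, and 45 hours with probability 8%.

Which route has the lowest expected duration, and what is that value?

Route C (35.76 hours)

Route A = 0.24 × 115 + 0.12 × 77 + 0.04 × 78 + 0.52 × 16 + 0.08 × 7 = 27.6 + 9.24 + 3.12 + 8.32 + 0.56 = 48.84
Route B = 0.25 × 106 + 0.75 × 60 = 26.5 + 45 = 71.5
Route C = 0.2 × 109 + 0.22 × 38 + 0.5 × 4 + 0.08 × 45 = 21.8 + 8.36 + 2 + 3.6 = 35.76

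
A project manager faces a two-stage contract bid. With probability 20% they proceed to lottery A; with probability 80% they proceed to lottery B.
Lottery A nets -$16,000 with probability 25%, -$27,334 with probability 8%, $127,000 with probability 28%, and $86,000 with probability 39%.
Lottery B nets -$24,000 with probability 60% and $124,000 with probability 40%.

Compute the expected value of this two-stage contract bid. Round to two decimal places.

EV(A) = 0.25 × (-16000) + 0.08 × (-27334) + 0.28 × 127000 + 0.39 × 86000 = -4000 − 2186.72 + 35560 + 33540 = 62913.28
EV(B) = 0.6 × (-24000) + 0.4 × 124000 = -14400 + 49600 = 35200
Overall = 0.2 × 62913.28 + 0.8 × 35200 = 12582.656 + 28160 = 40742.656

$40,742.66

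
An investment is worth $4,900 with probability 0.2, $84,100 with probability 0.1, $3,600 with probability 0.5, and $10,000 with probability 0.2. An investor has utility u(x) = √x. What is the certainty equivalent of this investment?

E[u] = 0.2·√4900 + 0.1·√84100 + 0.5·√3600 + 0.2·√10000 = 0.2·70 + 0.1·290 + 0.5·60 + 0.2·100 = 93
CE = (93)² = 8649

$8,649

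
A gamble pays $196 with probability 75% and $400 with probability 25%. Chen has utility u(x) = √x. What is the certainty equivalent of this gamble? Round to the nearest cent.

$240.25

E[u] = 0.75·√196 + 0.25·√400 = 0.75·14 + 0.25·20 = 15.5
CE = (15.5)² = 240.25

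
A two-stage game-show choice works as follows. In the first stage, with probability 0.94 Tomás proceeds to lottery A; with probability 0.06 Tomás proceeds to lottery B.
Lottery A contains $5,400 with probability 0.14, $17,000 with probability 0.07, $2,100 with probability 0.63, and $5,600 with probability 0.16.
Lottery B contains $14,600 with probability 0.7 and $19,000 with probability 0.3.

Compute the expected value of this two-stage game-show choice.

EV(A) = 0.14 × 5400 + 0.07 × 17000 + 0.63 × 2100 + 0.16 × 5600 = 756 + 1190 + 1323 + 896 = 4165
EV(B) = 0.7 × 14600 + 0.3 × 19000 = 10220 + 5700 = 15920
Overall = 0.94 × 4165 + 0.06 × 15920 = 3915.1 + 955.2 = 4870.3

$4,870.30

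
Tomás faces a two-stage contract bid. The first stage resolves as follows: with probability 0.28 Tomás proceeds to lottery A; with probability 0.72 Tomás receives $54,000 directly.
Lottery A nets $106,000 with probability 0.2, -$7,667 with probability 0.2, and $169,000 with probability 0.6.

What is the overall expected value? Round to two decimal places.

$72,778.65

EV(A) = 0.2 × 106000 + 0.2 × (-7667) + 0.6 × 169000 = 21200 − 1533.4 + 101400 = 121066.6
Branch B: 54000 (certain)
Overall = 0.28 × 121066.6 + 0.72 × 54000 = 33898.648 + 38880 = 72778.648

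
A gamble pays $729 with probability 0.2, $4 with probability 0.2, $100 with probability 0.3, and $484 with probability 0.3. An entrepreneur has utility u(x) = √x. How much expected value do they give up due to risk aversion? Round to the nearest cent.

E[u] = 0.2·√729 + 0.2·√4 + 0.3·√100 + 0.3·√484 = 0.2·27 + 0.2·2 + 0.3·10 + 0.3·22 = 15.4
CE = (15.4)² = 237.16
Risk premium = EV − CE = 321.8 − 237.16 = 84.64

$84.64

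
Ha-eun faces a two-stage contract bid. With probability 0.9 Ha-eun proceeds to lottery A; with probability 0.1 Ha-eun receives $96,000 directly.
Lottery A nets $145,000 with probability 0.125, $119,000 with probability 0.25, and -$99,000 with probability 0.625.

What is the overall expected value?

-$3,000

EV(A) = 0.125 × 145000 + 0.25 × 119000 + 0.625 × (-99000) = 18125 + 29750 − 61875 = -14000
Branch B: 96000 (certain)
Overall = 0.9 × (-14000) + 0.1 × 96000 = -12600 + 9600 = -3000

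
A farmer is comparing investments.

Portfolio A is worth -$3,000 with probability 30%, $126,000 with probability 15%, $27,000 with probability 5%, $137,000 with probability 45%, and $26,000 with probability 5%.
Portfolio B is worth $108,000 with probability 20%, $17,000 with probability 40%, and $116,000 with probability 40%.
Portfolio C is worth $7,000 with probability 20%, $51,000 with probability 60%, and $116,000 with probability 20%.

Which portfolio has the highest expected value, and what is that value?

Portfolio A = 0.3 × (-3000) + 0.15 × 126000 + 0.05 × 27000 + 0.45 × 137000 + 0.05 × 26000 = -900 + 18900 + 1350 + 61650 + 1300 = 82300
Portfolio B = 0.2 × 108000 + 0.4 × 17000 + 0.4 × 116000 = 21600 + 6800 + 46400 = 74800
Portfolio C = 0.2 × 7000 + 0.6 × 51000 + 0.2 × 116000 = 1400 + 30600 + 23200 = 55200

Portfolio A ($82,300)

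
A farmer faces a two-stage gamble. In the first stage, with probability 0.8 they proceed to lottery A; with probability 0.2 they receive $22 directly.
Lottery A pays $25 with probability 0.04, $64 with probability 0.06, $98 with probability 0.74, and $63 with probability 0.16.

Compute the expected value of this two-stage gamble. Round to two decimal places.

$74.35

EV(A) = 0.04 × 25 + 0.06 × 64 + 0.74 × 98 + 0.16 × 63 = 1 + 3.84 + 72.52 + 10.08 = 87.44
Branch B: 22 (certain)
Overall = 0.8 × 87.44 + 0.2 × 22 = 69.952 + 4.4 = 74.352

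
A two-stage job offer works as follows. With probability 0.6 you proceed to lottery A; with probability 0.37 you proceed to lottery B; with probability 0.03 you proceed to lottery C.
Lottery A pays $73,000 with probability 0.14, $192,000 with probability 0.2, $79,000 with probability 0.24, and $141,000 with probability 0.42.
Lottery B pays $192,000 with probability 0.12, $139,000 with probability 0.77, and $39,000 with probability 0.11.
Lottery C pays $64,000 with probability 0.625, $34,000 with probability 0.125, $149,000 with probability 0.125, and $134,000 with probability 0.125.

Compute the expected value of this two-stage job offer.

$128,181.95

EV(A) = 0.14 × 73000 + 0.2 × 192000 + 0.24 × 79000 + 0.42 × 141000 = 10220 + 38400 + 18960 + 59220 = 126800
EV(B) = 0.12 × 192000 + 0.77 × 139000 + 0.11 × 39000 = 23040 + 107030 + 4290 = 134360
EV(C) = 0.625 × 64000 + 0.125 × 34000 + 0.125 × 149000 + 0.125 × 134000 = 40000 + 4250 + 18625 + 16750 = 79625
Overall = 0.6 × 126800 + 0.37 × 134360 + 0.03 × 79625 = 76080 + 49713.2 + 2388.75 = 128181.95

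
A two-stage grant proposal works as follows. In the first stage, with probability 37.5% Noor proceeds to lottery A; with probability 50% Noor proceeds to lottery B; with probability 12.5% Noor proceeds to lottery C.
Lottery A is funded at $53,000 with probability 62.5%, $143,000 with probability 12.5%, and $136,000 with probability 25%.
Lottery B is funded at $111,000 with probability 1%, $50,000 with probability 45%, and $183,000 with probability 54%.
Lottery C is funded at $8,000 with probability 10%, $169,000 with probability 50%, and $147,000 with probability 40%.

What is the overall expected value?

EV(A) = 0.625 × 53000 + 0.125 × 143000 + 0.25 × 136000 = 33125 + 17875 + 34000 = 85000
EV(B) = 0.01 × 111000 + 0.45 × 50000 + 0.54 × 183000 = 1110 + 22500 + 98820 = 122430
EV(C) = 0.1 × 8000 + 0.5 × 169000 + 0.4 × 147000 = 800 + 84500 + 58800 = 144100
Overall = 0.375 × 85000 + 0.5 × 122430 + 0.125 × 144100 = 31875 + 61215 + 18012.5 = 111102.5

$111,102.50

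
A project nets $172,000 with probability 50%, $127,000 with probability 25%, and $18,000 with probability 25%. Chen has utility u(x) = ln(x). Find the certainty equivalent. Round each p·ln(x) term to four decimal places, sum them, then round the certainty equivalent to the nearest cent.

E[u] = 0.5·ln(172000) + 0.25·ln(127000) + 0.25·ln(18000) = 6.0276 + 2.9380 + 2.4495 = 11.4151
CE = e^11.4151 ≈ 90680.72

$90,680.72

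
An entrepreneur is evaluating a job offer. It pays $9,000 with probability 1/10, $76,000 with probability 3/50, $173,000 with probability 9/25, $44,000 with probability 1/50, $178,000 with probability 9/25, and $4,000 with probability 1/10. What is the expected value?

$133,100

EV = 1/10 × 9000 + 3/50 × 76000 + 9/25 × 173000 + 1/50 × 44000 + 9/25 × 178000 + 1/10 × 4000 = 900 + 4560 + 62280 + 880 + 64080 + 400 = 133100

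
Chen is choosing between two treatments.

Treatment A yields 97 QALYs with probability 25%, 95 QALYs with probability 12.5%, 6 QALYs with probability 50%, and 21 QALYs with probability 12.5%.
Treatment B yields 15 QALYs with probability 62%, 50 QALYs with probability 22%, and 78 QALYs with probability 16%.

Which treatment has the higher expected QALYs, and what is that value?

Treatment A (41.75 QALYs)

Treatment A = 0.25 × 97 + 0.125 × 95 + 0.5 × 6 + 0.125 × 21 = 24.25 + 11.875 + 3 + 2.625 = 41.75
Treatment B = 0.62 × 15 + 0.22 × 50 + 0.16 × 78 = 9.3 + 11 + 12.48 = 32.78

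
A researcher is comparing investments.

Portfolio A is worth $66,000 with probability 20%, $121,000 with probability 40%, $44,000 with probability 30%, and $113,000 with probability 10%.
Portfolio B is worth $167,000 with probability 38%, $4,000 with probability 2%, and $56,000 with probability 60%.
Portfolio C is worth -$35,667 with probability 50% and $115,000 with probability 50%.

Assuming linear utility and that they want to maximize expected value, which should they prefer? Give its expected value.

Portfolio B ($97,140)

Portfolio A = 0.2 × 66000 + 0.4 × 121000 + 0.3 × 44000 + 0.1 × 113000 = 13200 + 48400 + 13200 + 11300 = 86100
Portfolio B = 0.38 × 167000 + 0.02 × 4000 + 0.6 × 56000 = 63460 + 80 + 33600 = 97140
Portfolio C = 0.5 × (-35667) + 0.5 × 115000 = -17833.5 + 57500 = 39666.5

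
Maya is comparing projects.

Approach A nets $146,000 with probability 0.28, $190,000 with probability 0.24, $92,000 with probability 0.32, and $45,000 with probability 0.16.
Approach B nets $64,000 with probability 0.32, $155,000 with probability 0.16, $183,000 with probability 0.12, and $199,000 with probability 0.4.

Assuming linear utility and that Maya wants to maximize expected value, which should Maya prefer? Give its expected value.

Approach A = 0.28 × 146000 + 0.24 × 190000 + 0.32 × 92000 + 0.16 × 45000 = 40880 + 45600 + 29440 + 7200 = 123120
Approach B = 0.32 × 64000 + 0.16 × 155000 + 0.12 × 183000 + 0.4 × 199000 = 20480 + 24800 + 21960 + 79600 = 146840

Approach B ($146,840)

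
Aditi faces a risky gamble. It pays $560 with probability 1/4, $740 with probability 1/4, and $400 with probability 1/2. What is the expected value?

$525

EV = 1/4 × 560 + 1/4 × 740 + 1/2 × 400 = 140 + 185 + 200 = 525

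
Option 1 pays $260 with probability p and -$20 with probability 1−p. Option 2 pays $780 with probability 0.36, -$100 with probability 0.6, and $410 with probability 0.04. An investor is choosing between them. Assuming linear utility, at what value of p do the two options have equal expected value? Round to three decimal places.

EV(Option 2) = 0.36 × 780 + 0.6 × (-100) + 0.04 × 410 = 280.8 − 60 + 16.4 = 237.2
p·260 + (1−p)·(-20) = 237.2
280p − 20 = 237.2
p = (237.2 + 20) / 280

p = 0.919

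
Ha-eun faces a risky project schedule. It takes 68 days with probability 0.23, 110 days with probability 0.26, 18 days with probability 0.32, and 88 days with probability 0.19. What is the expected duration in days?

66.72 days

EV = 0.23 × 68 + 0.26 × 110 + 0.32 × 18 + 0.19 × 88 = 15.64 + 28.6 + 5.76 + 16.72 = 66.72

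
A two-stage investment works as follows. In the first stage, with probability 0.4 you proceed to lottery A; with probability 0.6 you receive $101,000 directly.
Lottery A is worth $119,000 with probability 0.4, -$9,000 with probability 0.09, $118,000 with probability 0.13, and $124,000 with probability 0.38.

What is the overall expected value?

$104,300

EV(A) = 0.4 × 119000 + 0.09 × (-9000) + 0.13 × 118000 + 0.38 × 124000 = 47600 − 810 + 15340 + 47120 = 109250
Branch B: 101000 (certain)
Overall = 0.4 × 109250 + 0.6 × 101000 = 43700 + 60600 = 104300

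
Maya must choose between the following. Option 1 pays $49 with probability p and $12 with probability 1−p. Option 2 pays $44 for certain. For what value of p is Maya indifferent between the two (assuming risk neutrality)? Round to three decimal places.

p·49 + (1−p)·12 = 44
37p + 12 = 44
p = (44 − 12) / 37

p = 0.865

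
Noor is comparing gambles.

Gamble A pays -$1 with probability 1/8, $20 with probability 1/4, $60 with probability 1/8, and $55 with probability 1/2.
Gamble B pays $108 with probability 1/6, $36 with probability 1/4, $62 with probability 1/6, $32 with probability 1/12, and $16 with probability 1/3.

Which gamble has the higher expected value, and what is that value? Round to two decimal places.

Gamble B ($45.33)

Gamble A = 1/8 × (-1) + 1/4 × 20 + 1/8 × 60 + 1/2 × 55 = -0.125 + 5 + 7.5 + 27.5 = 39.875
Gamble B = 1/6 × 108 + 1/4 × 36 + 1/6 × 62 + 1/12 × 32 + 1/3 × 16 = 18 + 9 + 10.3333 + 2.6667 + 5.3333 = 45.3333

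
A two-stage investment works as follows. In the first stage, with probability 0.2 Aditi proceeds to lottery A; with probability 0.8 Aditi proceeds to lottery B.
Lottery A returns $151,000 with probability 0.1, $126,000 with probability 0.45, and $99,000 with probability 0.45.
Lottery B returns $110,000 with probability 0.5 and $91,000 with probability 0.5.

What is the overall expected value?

$103,670

EV(A) = 0.1 × 151000 + 0.45 × 126000 + 0.45 × 99000 = 15100 + 56700 + 44550 = 116350
EV(B) = 0.5 × 110000 + 0.5 × 91000 = 55000 + 45500 = 100500
Overall = 0.2 × 116350 + 0.8 × 100500 = 23270 + 80400 = 103670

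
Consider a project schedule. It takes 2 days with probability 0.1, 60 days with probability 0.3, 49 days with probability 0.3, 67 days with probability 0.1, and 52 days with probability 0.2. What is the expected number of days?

50 days

EV = 0.1 × 2 + 0.3 × 60 + 0.3 × 49 + 0.1 × 67 + 0.2 × 52 = 0.2 + 18 + 14.7 + 6.7 + 10.4 = 50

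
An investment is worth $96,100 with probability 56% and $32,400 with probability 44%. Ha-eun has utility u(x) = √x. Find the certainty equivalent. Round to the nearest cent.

E[u] = 0.56·√96100 + 0.44·√32400 = 0.56·310 + 0.44·180 = 252.8
CE = (252.8)² = 63907.84

$63,907.84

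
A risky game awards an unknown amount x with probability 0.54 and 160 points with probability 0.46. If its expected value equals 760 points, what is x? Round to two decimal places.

x = 1271.11 points

0.54·x + 0.46·160 = 760
0.54·x = 760 − 73.6 = 686.4
x = 686.4 / 0.54 = 1271.1111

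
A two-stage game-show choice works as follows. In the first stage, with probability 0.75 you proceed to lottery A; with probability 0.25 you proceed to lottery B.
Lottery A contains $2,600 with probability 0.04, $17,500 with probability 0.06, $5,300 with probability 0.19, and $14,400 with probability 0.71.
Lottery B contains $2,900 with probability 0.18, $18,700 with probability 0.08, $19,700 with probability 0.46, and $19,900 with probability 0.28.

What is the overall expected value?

$13,451.75

EV(A) = 0.04 × 2600 + 0.06 × 17500 + 0.19 × 5300 + 0.71 × 14400 = 104 + 1050 + 1007 + 10224 = 12385
EV(B) = 0.18 × 2900 + 0.08 × 18700 + 0.46 × 19700 + 0.28 × 19900 = 522 + 1496 + 9062 + 5572 = 16652
Overall = 0.75 × 12385 + 0.25 × 16652 = 9288.75 + 4163 = 13451.75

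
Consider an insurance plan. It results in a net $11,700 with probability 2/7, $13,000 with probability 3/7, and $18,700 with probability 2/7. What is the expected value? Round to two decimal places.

EV = 2/7 × 11700 + 3/7 × 13000 + 2/7 × 18700 = 3342.8571 + 5571.4286 + 5342.8571 = 14257.1429

$14,257.14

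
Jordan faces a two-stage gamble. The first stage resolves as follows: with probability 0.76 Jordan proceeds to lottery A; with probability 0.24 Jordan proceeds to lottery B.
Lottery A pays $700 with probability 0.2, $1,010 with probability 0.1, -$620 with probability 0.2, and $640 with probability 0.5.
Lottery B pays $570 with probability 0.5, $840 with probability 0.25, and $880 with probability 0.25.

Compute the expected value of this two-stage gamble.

EV(A) = 0.2 × 700 + 0.1 × 1010 + 0.2 × (-620) + 0.5 × 640 = 140 + 101 − 124 + 320 = 437
EV(B) = 0.5 × 570 + 0.25 × 840 + 0.25 × 880 = 285 + 210 + 220 = 715
Overall = 0.76 × 437 + 0.24 × 715 = 332.12 + 171.6 = 503.72

$503.72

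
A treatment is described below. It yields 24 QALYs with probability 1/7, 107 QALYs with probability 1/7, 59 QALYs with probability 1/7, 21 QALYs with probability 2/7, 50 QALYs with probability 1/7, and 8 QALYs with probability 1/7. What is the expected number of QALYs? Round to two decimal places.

41.43 QALYs

EV = 1/7 × 24 + 1/7 × 107 + 1/7 × 59 + 2/7 × 21 + 1/7 × 50 + 1/7 × 8 = 3.4286 + 15.2857 + 8.4286 + 6 + 7.1429 + 1.1429 = 41.4286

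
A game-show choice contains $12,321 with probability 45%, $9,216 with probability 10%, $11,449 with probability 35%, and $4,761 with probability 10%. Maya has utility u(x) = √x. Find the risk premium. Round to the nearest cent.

$154.09

E[u] = 0.45·√12321 + 0.1·√9216 + 0.35·√11449 + 0.1·√4761 = 0.45·111 + 0.1·96 + 0.35·107 + 0.1·69 = 103.9
CE = (103.9)² = 10795.21
Risk premium = EV − CE = 10949.3 − 10795.21 = 154.09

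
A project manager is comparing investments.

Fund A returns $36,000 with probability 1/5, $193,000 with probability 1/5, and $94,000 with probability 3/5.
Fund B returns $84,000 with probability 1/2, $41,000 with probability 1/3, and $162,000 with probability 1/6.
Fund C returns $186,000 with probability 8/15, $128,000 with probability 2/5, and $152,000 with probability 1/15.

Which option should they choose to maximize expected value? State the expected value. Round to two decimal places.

Fund C ($160,533.33)

Fund A = 1/5 × 36000 + 1/5 × 193000 + 3/5 × 94000 = 7200 + 38600 + 56400 = 102200
Fund B = 1/2 × 84000 + 1/3 × 41000 + 1/6 × 162000 = 42000 + 13666.6667 + 27000 = 82666.6667
Fund C = 8/15 × 186000 + 2/5 × 128000 + 1/15 × 152000 = 99200 + 51200 + 10133.3333 = 160533.3333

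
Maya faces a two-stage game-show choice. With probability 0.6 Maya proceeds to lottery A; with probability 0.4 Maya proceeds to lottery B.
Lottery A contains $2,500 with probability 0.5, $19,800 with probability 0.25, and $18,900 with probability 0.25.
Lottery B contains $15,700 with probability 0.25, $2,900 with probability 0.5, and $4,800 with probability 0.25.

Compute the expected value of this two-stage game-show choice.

EV(A) = 0.5 × 2500 + 0.25 × 19800 + 0.25 × 18900 = 1250 + 4950 + 4725 = 10925
EV(B) = 0.25 × 15700 + 0.5 × 2900 + 0.25 × 4800 = 3925 + 1450 + 1200 = 6575
Overall = 0.6 × 10925 + 0.4 × 6575 = 6555 + 2630 = 9185

$9,185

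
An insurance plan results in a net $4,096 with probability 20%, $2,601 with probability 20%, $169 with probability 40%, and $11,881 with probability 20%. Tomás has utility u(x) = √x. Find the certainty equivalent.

$2,500

E[u] = 0.2·√4096 + 0.2·√2601 + 0.4·√169 + 0.2·√11881 = 0.2·64 + 0.2·51 + 0.4·13 + 0.2·109 = 50
CE = (50)² = 2500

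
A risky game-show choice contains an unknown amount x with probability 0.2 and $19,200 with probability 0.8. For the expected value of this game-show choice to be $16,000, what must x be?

x = $3,200

0.2·x + 0.8·19200 = 16000
0.2·x = 16000 − 15360 = 640
x = 640 / 0.2 = 3200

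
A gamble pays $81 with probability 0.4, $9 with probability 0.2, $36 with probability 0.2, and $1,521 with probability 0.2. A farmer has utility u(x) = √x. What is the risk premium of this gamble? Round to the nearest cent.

E[u] = 0.4·√81 + 0.2·√9 + 0.2·√36 + 0.2·√1521 = 0.4·9 + 0.2·3 + 0.2·6 + 0.2·39 = 13.2
CE = (13.2)² = 174.24
Risk premium = EV − CE = 345.6 − 174.24 = 171.36

$171.36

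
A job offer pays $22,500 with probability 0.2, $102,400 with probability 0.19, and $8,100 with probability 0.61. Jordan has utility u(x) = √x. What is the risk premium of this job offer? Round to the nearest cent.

E[u] = 0.2·√22500 + 0.19·√102400 + 0.61·√8100 = 0.2·150 + 0.19·320 + 0.61·90 = 145.7
CE = (145.7)² = 21228.49
Risk premium = EV − CE = 28897 − 21228.49 = 7668.51

$7,668.51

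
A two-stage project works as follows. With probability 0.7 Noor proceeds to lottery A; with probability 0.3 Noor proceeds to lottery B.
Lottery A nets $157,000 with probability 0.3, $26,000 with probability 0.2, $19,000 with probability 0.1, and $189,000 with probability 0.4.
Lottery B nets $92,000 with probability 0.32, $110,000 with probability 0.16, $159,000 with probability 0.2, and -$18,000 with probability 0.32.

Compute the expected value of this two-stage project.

$112,784

EV(A) = 0.3 × 157000 + 0.2 × 26000 + 0.1 × 19000 + 0.4 × 189000 = 47100 + 5200 + 1900 + 75600 = 129800
EV(B) = 0.32 × 92000 + 0.16 × 110000 + 0.2 × 159000 + 0.32 × (-18000) = 29440 + 17600 + 31800 − 5760 = 73080
Overall = 0.7 × 129800 + 0.3 × 73080 = 90860 + 21924 = 112784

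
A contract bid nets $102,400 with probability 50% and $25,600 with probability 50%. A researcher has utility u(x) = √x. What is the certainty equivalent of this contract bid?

$57,600

E[u] = 0.5·√102400 + 0.5·√25600 = 0.5·320 + 0.5·160 = 240
CE = (240)² = 57600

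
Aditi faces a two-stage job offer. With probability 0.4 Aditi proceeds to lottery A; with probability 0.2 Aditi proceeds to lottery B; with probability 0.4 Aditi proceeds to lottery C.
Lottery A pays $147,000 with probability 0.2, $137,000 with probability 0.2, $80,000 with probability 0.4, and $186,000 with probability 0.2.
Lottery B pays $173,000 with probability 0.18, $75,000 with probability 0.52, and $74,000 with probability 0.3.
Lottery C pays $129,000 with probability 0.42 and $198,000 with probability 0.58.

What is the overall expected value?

$136,476

EV(A) = 0.2 × 147000 + 0.2 × 137000 + 0.4 × 80000 + 0.2 × 186000 = 29400 + 27400 + 32000 + 37200 = 126000
EV(B) = 0.18 × 173000 + 0.52 × 75000 + 0.3 × 74000 = 31140 + 39000 + 22200 = 92340
EV(C) = 0.42 × 129000 + 0.58 × 198000 = 54180 + 114840 = 169020
Overall = 0.4 × 126000 + 0.2 × 92340 + 0.4 × 169020 = 50400 + 18468 + 67608 = 136476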